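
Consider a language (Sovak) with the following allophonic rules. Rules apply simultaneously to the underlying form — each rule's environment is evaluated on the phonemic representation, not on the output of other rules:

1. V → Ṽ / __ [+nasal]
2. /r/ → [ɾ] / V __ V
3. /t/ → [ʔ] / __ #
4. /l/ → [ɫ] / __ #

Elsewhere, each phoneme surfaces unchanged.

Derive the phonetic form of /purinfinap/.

[puɾĩnfĩnap]

/p/ (word-initial) is unaffected → [p].
/u/ (between /p/ and /r/) is in the target of rule 1 but the environment (before a nasal consonant) is not met → [u].
/r/ (between /u/ and /i/): between two vowels, so rule 2 applies → [ɾ].
/i/ (between /r/ and /n/): before a nasal consonant, so rule 1 applies → [ĩ].
/n/ stays [n].
/f/ stays [f].
/i/ (between /f/ and /n/): before a nasal consonant, so rule 1 applies → [ĩ].
/n/ stays [n].
/a/ (between /n/ and /p/): rule 1 targets it, but not before a nasal consonant → unchanged [a].
/p/ — not in any rule's target class → [p].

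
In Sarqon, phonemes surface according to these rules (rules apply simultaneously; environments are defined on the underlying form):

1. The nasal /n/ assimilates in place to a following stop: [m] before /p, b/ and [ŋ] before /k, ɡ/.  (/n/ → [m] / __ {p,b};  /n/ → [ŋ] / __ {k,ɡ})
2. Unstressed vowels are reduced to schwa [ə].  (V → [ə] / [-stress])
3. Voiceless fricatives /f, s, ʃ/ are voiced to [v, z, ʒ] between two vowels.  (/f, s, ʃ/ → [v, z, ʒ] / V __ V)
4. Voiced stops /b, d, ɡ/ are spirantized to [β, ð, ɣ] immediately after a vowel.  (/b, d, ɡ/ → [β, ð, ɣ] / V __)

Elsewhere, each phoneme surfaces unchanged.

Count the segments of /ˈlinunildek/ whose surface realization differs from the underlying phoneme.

3

Segments that undergo a rule: /u/ → [ə] (rule 2); /i/ → [ə] (rule 2); /e/ → [ə] (rule 2).
All other segments surface unchanged.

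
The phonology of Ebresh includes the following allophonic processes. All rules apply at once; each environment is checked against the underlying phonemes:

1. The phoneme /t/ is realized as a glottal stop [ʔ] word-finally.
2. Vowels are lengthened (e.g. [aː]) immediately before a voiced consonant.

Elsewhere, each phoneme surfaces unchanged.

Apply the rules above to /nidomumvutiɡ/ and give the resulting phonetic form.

/n/ stays [n].
/i/ — between /n/ and /d/, before a voiced consonant — surfaces as [iː] (rule 2).
/d/ (between /i/ and /o/): no rule targets it → [d].
/o/ — between /d/ and /m/, before a voiced consonant — surfaces as [oː] (rule 2).
/m/ stays [m].
Rule 2 applies to /u/ (between /m/ and /m/: before a voiced consonant) → [uː].
/m/ (between /u/ and /v/) is unaffected → [m].
/v/ stays [v].
/u/ (between /v/ and /t/): rule 2 targets it, but not before a voiced consonant → unchanged [u].
/t/ — between /u/ and /i/; rule 1 does not apply here → [t].
/i/ meets the environment for rule 2 (before a voiced consonant) → [iː].
/ɡ/ — not in any rule's target class → [ɡ].

[niːdoːmuːmvutiːɡ]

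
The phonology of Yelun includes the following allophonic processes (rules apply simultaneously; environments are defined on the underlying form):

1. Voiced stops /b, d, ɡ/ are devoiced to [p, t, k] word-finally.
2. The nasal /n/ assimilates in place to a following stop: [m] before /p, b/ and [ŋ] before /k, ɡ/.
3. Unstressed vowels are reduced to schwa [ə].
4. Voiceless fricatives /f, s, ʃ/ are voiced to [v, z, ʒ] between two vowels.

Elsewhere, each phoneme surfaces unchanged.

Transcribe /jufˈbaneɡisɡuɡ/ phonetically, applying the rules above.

/j/ stays [j].
/u/ — between /j/ and /f/, in an unstressed syllable — surfaces as [ə] (rule 3).
/f/ (between /u/ and /b/) fails the environment for rule 4, so it stays [f].
/b/ (between /f/ and /a/) fails the environment for rule 1, so it stays [b].
/a/ (between /b/ and /n/): rule 3 targets it, but not in an unstressed syllable → unchanged [a].
/n/ (between /a/ and /e/) fails the environment for rule 2, so it stays [n].
/e/ meets the environment for rule 3 (in an unstressed syllable) → [ə].
/ɡ/ (between /e/ and /i/) is in the target of rule 1 but the environment (word-finally) is not met → [ɡ].
/i/ (between /ɡ/ and /s/) occurs in an unstressed syllable → [ə] by rule 3.
/s/ (between /i/ and /ɡ/) fails the environment for rule 4, so it stays [s].
/ɡ/ (between /s/ and /u/) is in the target of rule 1 but the environment (word-finally) is not met → [ɡ].
/u/ meets the environment for rule 3 (in an unstressed syllable) → [ə].
/ɡ/ meets the environment for rule 1 (word-finally) → [k].

[jəfˈbanəɡəsɡək]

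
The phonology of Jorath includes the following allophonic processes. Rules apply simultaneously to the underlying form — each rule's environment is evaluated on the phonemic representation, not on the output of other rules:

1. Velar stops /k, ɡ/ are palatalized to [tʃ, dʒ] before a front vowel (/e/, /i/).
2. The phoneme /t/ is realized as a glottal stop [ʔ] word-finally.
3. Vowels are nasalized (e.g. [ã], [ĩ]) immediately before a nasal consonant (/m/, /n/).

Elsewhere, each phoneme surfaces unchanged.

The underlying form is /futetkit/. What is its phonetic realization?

/f/ (word-initial): no rule targets it → [f].
/u/ (between /f/ and /t/): rule 3 targets it, but not before a nasal consonant → unchanged [u].
/t/ (between /u/ and /e/): rule 2 targets it, but not word-finally → unchanged [t].
/e/ (between /t/ and /t/) fails the environment for rule 3, so it stays [e].
/t/ (between /e/ and /k/) is in the target of rule 2 but the environment (word-finally) is not met → [t].
/k/ (between /t/ and /i/): before a front vowel, so rule 1 applies → [tʃ].
/i/ — between /k/ and /t/; rule 3 does not apply here → [i].
/t/ meets the environment for rule 2 (word-finally) → [ʔ].

[futettʃiʔ]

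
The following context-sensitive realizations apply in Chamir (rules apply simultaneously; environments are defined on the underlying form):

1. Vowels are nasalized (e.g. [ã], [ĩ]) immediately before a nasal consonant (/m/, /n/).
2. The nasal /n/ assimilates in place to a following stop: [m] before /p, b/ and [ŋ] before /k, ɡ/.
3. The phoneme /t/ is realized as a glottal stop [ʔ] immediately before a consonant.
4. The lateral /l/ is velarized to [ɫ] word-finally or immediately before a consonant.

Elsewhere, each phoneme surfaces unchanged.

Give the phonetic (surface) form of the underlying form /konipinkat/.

/o/ (between /k/ and /n/) occurs before a nasal consonant → [õ] by rule 1.
/n/ (between /o/ and /i/) is in the target of rule 2 but the environment (before a labial or velar stop) is not met → [n].
/i/ (between /n/ and /p/) is in the target of rule 1 but the environment (before a nasal consonant) is not met → [i].
Rule 1 applies to /i/ (between /p/ and /n/: before a nasal consonant) → [ĩ].
/n/ — between /i/ and /k/, before a labial or velar stop — surfaces as [ŋ] (rule 2).
/a/ (between /k/ and /t/): rule 1 targets it, but not before a nasal consonant → unchanged [a].
/t/ (word-final) is in the target of rule 3 but the environment (immediately before a consonant) is not met → [t].

[kõnipĩŋkat]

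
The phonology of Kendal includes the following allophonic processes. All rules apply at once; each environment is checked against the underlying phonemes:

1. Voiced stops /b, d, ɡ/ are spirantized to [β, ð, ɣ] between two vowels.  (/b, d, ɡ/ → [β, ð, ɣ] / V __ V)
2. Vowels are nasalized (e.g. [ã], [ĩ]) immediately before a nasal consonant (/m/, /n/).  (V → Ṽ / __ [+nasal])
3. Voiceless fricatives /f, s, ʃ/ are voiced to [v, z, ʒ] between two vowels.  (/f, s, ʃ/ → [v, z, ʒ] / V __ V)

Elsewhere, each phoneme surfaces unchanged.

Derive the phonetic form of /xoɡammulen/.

/x/ (word-initial) is unaffected → [x].
/o/ (between /x/ and /ɡ/): rule 2 targets it, but not before a nasal consonant → unchanged [o].
/ɡ/ meets the environment for rule 1 (between two vowels) → [ɣ].
/a/ (between /ɡ/ and /m/): before a nasal consonant, so rule 2 applies → [ã].
/m/ (between /a/ and /m/): no rule targets it → [m].
/m/ — not in any rule's target class → [m].
/u/ (between /m/ and /l/) fails the environment for rule 2, so it stays [u].
/l/ — not in any rule's target class → [l].
/e/ — between /l/ and /n/, before a nasal consonant — surfaces as [ẽ] (rule 2).
/n/ stays [n].

[xoɣãmmulẽn]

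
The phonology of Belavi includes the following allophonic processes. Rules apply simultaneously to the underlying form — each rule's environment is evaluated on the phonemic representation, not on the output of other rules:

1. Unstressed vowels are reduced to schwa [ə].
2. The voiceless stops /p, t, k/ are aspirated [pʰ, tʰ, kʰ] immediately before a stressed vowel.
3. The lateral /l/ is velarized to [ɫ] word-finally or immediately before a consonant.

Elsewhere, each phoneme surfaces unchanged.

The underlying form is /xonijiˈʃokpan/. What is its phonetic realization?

[xənəjəˈʃokpən]

/x/ (word-initial) is unaffected → [x].
/o/ (between /x/ and /n/): in an unstressed syllable, so rule 1 applies → [ə].
/n/ (between /o/ and /i/): no rule targets it → [n].
/i/ — between /n/ and /j/, in an unstressed syllable — surfaces as [ə] (rule 1).
/j/ (between /i/ and /i/) is unaffected → [j].
/i/ — between /j/ and /ʃ/, in an unstressed syllable — surfaces as [ə] (rule 1).
/ʃ/ stays [ʃ].
/o/ (between /ʃ/ and /k/): rule 1 targets it, but not in an unstressed syllable → unchanged [o].
/k/ (between /o/ and /p/) is in the target of rule 2 but the environment (immediately before a stressed vowel) is not met → [k].
/p/ — between /k/ and /a/; rule 2 does not apply here → [p].
/a/ — between /p/ and /n/, in an unstressed syllable — surfaces as [ə] (rule 1).
/n/ (word-final) is unaffected → [n].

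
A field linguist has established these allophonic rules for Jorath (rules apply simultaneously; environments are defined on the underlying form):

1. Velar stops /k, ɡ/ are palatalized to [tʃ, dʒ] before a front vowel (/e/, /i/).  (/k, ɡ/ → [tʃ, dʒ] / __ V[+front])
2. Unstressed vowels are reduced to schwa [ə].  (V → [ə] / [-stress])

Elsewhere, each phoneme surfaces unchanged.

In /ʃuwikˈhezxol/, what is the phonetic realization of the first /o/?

/o/ (between /x/ and /l/) occurs in an unstressed syllable → [ə] by rule 2.

[ə]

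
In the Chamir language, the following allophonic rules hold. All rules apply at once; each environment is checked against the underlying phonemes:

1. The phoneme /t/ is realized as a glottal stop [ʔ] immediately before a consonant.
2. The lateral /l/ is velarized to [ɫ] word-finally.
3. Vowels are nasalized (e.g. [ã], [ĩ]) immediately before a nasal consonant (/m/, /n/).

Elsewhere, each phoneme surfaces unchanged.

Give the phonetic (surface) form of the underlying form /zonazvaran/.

/o/ meets the environment for rule 3 (before a nasal consonant) → [õ].
/a/ (between /n/ and /z/) fails the environment for rule 3, so it stays [a].
/a/ (between /v/ and /r/) fails the environment for rule 3, so it stays [a].
/a/ meets the environment for rule 3 (before a nasal consonant) → [ã].

[zõnazvarãn]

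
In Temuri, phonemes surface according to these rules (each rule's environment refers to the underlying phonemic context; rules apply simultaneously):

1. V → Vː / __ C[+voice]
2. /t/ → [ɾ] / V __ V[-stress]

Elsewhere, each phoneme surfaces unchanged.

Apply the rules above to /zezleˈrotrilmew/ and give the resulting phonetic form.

[zeːzleːˈrotriːlmeːw]

/z/ (word-initial): no rule targets it → [z].
Rule 1 applies to /e/ (between /z/ and /z/: before a voiced consonant) → [eː].
/z/ stays [z].
/l/ stays [l].
/e/ (between /l/ and /r/) occurs before a voiced consonant → [eː] by rule 1.
/r/ stays [r].
/o/ (between /r/ and /t/): rule 1 targets it, but not before a voiced consonant → unchanged [o].
/t/ (between /o/ and /r/) is in the target of rule 2 but the environment (between a vowel and a following unstressed vowel) is not met → [t].
/r/ stays [r].
/i/ (between /r/ and /l/): before a voiced consonant, so rule 1 applies → [iː].
/l/ (between /i/ and /m/) is unaffected → [l].
/m/ — not in any rule's target class → [m].
/e/ meets the environment for rule 1 (before a voiced consonant) → [eː].
/w/ (word-final): no rule targets it → [w].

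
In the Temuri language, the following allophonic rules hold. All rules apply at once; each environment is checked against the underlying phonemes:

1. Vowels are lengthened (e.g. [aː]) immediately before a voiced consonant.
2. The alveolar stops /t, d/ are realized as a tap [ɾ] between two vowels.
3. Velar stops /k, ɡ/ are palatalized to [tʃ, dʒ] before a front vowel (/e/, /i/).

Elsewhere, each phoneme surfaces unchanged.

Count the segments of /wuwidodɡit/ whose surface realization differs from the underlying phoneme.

Segments that undergo a rule: /u/ → [uː] (rule 1); /i/ → [iː] (rule 1); /d/ → [ɾ] (rule 2); /o/ → [oː] (rule 1); /ɡ/ → [dʒ] (rule 3).
All other segments surface unchanged.

5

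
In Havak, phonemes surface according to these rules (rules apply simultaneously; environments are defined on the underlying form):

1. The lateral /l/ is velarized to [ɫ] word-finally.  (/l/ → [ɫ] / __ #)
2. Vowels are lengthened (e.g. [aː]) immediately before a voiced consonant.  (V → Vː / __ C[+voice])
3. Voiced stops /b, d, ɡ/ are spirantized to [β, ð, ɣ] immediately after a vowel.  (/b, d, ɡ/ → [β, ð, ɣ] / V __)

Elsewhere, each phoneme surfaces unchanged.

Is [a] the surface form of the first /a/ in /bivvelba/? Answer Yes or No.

/a/ (word-final) fails the environment for rule 2, so it stays [a].
The actual realization is [a], which matches [a].

Yes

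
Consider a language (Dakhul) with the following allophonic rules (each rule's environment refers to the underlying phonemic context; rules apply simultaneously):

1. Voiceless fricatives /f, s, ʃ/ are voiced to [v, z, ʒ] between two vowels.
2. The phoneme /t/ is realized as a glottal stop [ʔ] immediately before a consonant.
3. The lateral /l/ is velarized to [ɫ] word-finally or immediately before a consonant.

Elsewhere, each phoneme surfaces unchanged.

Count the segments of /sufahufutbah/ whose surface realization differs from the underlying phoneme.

3

Segments that undergo a rule: /f/ → [v] (rule 1); /f/ → [v] (rule 1); /t/ → [ʔ] (rule 2).
All other segments surface unchanged.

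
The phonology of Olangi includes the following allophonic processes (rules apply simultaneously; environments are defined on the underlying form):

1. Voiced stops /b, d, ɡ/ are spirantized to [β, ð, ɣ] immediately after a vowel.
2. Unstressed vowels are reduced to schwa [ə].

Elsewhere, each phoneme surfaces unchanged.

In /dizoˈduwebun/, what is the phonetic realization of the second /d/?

[ð]

/d/ (between /o/ and /u/) occurs immediately after a vowel → [ð] by rule 1.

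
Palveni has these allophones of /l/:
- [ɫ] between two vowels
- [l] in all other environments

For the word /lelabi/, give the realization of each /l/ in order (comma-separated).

[l], [ɫ]

Occurrence 1 (position 1): no conditioning environment matches → elsewhere allophone [l].
Occurrence 2 (position 3): between two vowels → [ɫ].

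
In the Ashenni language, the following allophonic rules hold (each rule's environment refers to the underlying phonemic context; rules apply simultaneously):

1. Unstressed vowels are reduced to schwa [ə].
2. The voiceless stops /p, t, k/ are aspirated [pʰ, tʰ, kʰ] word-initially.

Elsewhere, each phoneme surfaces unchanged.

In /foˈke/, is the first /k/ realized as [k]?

/k/ (between /o/ and /e/) fails the environment for rule 2, so it stays [k].
The actual realization is [k], which matches [k].

Yes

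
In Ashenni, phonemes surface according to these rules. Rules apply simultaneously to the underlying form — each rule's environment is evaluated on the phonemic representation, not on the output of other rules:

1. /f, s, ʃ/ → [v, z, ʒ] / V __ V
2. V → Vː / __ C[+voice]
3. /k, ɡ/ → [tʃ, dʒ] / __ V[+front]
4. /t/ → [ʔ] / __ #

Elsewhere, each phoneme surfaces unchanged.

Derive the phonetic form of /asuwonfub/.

[azuːwoːnfuːb]

/a/ (word-initial) fails the environment for rule 2, so it stays [a].
/s/ — between /a/ and /u/, between two vowels — surfaces as [z] (rule 1).
/u/ — between /s/ and /w/, before a voiced consonant — surfaces as [uː] (rule 2).
/o/ (between /w/ and /n/): before a voiced consonant, so rule 2 applies → [oː].
/f/ — between /n/ and /u/; rule 1 does not apply here → [f].
/u/ (between /f/ and /b/) occurs before a voiced consonant → [uː] by rule 2.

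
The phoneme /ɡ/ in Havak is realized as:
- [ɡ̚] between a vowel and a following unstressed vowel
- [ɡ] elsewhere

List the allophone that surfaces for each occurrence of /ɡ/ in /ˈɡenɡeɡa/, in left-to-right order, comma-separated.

Occurrence 1 (position 1): no conditioning environment matches → elsewhere allophone [ɡ].
Occurrence 2 (position 4): no conditioning environment matches → elsewhere allophone [ɡ].
Occurrence 3 (position 6): between a vowel and a following unstressed vowel → [ɡ̚].

[ɡ], [ɡ], [ɡ̚]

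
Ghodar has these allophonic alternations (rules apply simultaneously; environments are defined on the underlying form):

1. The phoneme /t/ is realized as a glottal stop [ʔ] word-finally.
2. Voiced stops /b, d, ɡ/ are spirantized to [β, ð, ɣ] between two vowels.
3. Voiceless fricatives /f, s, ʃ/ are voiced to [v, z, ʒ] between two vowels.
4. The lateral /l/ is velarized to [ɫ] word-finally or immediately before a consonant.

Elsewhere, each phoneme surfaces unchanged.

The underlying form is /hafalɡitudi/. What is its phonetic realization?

[havaɫɡituði]

/h/ (word-initial): no rule targets it → [h].
/a/ stays [a].
/f/ (between /a/ and /a/) occurs between two vowels → [v] by rule 3.
/a/ — not in any rule's target class → [a].
/l/ meets the environment for rule 4 (word-finally or immediately before a consonant) → [ɫ].
/ɡ/ (between /l/ and /i/): rule 2 targets it, but not between two vowels → unchanged [ɡ].
/i/ — not in any rule's target class → [i].
/t/ (between /i/ and /u/) is in the target of rule 1 but the environment (word-finally) is not met → [t].
/u/ (between /t/ and /d/) is unaffected → [u].
/d/ (between /u/ and /i/): between two vowels, so rule 2 applies → [ð].
/i/ stays [i].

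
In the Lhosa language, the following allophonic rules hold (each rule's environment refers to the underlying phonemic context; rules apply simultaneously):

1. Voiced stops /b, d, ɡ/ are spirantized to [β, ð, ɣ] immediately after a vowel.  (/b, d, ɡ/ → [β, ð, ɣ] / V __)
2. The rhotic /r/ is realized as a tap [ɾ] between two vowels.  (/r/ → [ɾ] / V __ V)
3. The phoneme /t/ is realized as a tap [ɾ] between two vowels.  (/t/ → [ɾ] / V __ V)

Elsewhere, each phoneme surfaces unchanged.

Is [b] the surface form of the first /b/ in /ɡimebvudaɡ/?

/b/ (between /e/ and /v/): immediately after a vowel, so rule 1 applies → [β].
The actual realization is [β], not [b].

No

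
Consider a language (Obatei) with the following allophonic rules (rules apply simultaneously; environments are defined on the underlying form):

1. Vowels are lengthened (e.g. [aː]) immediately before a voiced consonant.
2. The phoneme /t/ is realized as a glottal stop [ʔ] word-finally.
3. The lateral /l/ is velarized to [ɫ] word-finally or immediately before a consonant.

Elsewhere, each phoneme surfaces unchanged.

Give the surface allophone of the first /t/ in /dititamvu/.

/t/ (between /i/ and /i/) fails the environment for rule 2, so it stays [t].

[t]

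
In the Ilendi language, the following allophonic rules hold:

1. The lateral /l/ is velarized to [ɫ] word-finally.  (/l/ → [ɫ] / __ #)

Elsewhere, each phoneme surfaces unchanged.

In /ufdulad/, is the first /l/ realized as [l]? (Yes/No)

/l/ (between /u/ and /a/): rule 1 targets it, but not word-finally → unchanged [l].
The actual realization is [l], which matches [l].

Yes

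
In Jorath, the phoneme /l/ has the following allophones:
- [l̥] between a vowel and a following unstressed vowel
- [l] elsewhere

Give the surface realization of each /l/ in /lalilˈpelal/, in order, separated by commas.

Occurrence 1 (position 1): no conditioning environment matches → elsewhere allophone [l].
Occurrence 2 (position 3): between a vowel and a following unstressed vowel → [l̥].
Occurrence 3 (position 5): no conditioning environment matches → elsewhere allophone [l].
Occurrence 4 (position 8): between a vowel and a following unstressed vowel → [l̥].
Occurrence 5 (position 10): no conditioning environment matches → elsewhere allophone [l].

[l], [l̥], [l], [l̥], [l]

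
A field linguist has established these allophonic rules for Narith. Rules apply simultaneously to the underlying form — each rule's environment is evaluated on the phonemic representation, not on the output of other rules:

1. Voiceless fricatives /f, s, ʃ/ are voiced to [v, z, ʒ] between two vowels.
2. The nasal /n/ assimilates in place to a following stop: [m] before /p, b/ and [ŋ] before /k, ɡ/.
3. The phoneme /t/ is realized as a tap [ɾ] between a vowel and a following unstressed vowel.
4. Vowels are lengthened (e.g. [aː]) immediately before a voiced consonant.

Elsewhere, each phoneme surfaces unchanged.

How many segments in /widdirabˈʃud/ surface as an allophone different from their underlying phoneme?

Segments that undergo a rule: /i/ → [iː] (rule 4); /i/ → [iː] (rule 4); /a/ → [aː] (rule 4); /u/ → [uː] (rule 4).
All other segments surface unchanged.

4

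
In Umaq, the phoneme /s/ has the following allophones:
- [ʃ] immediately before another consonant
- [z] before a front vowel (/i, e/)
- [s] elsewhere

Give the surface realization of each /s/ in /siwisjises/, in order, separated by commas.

[z], [ʃ], [z], [s]

Occurrence 1 (position 1): before a front vowel (/i, e/) → [z].
Occurrence 2 (position 5): immediately before another consonant → [ʃ].
Occurrence 3 (position 8): before a front vowel (/i, e/) → [z].
Occurrence 4 (position 10): no conditioning environment matches → elsewhere allophone [s].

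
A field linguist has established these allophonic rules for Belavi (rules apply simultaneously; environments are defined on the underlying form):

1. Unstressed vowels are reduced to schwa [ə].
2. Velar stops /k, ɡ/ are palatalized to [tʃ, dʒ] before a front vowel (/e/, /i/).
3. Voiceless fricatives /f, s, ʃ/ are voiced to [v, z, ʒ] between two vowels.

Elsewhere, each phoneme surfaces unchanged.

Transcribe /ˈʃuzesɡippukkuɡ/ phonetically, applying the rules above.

/ʃ/ — word-initial; rule 3 does not apply here → [ʃ].
/u/ (between /ʃ/ and /z/) is in the target of rule 1 but the environment (in an unstressed syllable) is not met → [u].
/z/ (between /u/ and /e/) is unaffected → [z].
/e/ (between /z/ and /s/): in an unstressed syllable, so rule 1 applies → [ə].
/s/ (between /e/ and /ɡ/) fails the environment for rule 3, so it stays [s].
/ɡ/ — between /s/ and /i/, before a front vowel — surfaces as [dʒ] (rule 2).
/i/ — between /ɡ/ and /p/, in an unstressed syllable — surfaces as [ə] (rule 1).
/p/ stays [p].
/p/ (between /p/ and /u/) is unaffected → [p].
/u/ (between /p/ and /k/) occurs in an unstressed syllable → [ə] by rule 1.
/k/ (between /u/ and /k/): rule 2 targets it, but not before a front vowel → unchanged [k].
/k/ — between /k/ and /u/; rule 2 does not apply here → [k].
/u/ (between /k/ and /ɡ/) occurs in an unstressed syllable → [ə] by rule 1.
/ɡ/ — word-final; rule 2 does not apply here → [ɡ].

[ˈʃuzəsdʒəppəkkəɡ]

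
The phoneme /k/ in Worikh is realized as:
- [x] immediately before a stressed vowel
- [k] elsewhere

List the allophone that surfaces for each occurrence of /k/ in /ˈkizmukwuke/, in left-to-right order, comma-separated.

[x], [k], [k]

Occurrence 1 (position 1): immediately before a stressed vowel → [x].
Occurrence 2 (position 6): no conditioning environment matches → elsewhere allophone [k].
Occurrence 3 (position 9): no conditioning environment matches → elsewhere allophone [k].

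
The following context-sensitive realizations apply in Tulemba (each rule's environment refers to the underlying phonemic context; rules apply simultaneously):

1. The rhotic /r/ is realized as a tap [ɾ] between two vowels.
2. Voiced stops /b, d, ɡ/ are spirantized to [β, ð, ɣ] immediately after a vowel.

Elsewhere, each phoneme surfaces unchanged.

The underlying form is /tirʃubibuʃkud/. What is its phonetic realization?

[tirʃuβiβuʃkuð]

/t/ stays [t].
/i/ — not in any rule's target class → [i].
/r/ (between /i/ and /ʃ/) fails the environment for rule 1, so it stays [r].
/ʃ/ — not in any rule's target class → [ʃ].
/u/ stays [u].
Rule 2 applies to /b/ (between /u/ and /i/: immediately after a vowel) → [β].
/i/ (between /b/ and /b/) is unaffected → [i].
/b/ — between /i/ and /u/, immediately after a vowel — surfaces as [β] (rule 2).
/u/ stays [u].
/ʃ/ stays [ʃ].
/k/ — not in any rule's target class → [k].
/u/ — not in any rule's target class → [u].
/d/ — word-final, immediately after a vowel — surfaces as [ð] (rule 2).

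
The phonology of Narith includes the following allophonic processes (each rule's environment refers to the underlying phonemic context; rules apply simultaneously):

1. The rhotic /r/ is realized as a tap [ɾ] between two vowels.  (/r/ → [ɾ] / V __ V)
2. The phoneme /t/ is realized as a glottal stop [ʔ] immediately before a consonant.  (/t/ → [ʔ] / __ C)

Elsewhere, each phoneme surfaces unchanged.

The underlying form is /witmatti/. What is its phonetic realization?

/w/ stays [w].
/i/ stays [i].
/t/ (between /i/ and /m/) occurs immediately before a consonant → [ʔ] by rule 2.
/m/ (between /t/ and /a/): no rule targets it → [m].
/a/ (between /m/ and /t/) is unaffected → [a].
/t/ (between /a/ and /t/): immediately before a consonant, so rule 2 applies → [ʔ].
/t/ — between /t/ and /i/; rule 2 does not apply here → [t].
/i/ stays [i].

[wiʔmaʔti]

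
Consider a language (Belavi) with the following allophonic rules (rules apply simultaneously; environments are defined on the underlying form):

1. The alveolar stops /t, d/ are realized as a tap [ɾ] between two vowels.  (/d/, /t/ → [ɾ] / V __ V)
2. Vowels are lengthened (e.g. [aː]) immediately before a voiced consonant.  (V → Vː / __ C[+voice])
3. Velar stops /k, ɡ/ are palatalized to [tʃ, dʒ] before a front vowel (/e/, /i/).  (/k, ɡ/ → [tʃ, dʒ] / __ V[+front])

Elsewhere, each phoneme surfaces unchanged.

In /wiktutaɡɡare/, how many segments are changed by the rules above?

Segments that undergo a rule: /t/ → [ɾ] (rule 1); /a/ → [aː] (rule 2); /a/ → [aː] (rule 2).
All other segments surface unchanged.

3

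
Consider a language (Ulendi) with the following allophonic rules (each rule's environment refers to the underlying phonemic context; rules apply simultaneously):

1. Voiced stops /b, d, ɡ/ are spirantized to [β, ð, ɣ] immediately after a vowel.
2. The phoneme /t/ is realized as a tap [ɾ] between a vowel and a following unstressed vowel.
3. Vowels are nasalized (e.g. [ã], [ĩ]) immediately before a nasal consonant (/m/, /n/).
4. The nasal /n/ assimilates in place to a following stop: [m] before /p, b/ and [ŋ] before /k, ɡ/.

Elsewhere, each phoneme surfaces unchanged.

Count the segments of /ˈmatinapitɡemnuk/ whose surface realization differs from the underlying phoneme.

3

Segments that undergo a rule: /t/ → [ɾ] (rule 2); /i/ → [ĩ] (rule 3); /e/ → [ẽ] (rule 3).
All other segments surface unchanged.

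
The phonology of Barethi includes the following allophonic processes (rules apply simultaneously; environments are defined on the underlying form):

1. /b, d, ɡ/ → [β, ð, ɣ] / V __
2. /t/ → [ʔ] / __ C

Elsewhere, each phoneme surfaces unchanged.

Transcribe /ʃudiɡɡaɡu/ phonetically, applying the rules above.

[ʃuðiɣɡaɣu]

/ʃ/ — not in any rule's target class → [ʃ].
/u/ (between /ʃ/ and /d/): no rule targets it → [u].
/d/ meets the environment for rule 1 (immediately after a vowel) → [ð].
/i/ (between /d/ and /ɡ/) is unaffected → [i].
/ɡ/ (between /i/ and /ɡ/) occurs immediately after a vowel → [ɣ] by rule 1.
/ɡ/ (between /ɡ/ and /a/): rule 1 targets it, but not immediately after a vowel → unchanged [ɡ].
/a/ — not in any rule's target class → [a].
/ɡ/ — between /a/ and /u/, immediately after a vowel — surfaces as [ɣ] (rule 1).
/u/ (word-final) is unaffected → [u].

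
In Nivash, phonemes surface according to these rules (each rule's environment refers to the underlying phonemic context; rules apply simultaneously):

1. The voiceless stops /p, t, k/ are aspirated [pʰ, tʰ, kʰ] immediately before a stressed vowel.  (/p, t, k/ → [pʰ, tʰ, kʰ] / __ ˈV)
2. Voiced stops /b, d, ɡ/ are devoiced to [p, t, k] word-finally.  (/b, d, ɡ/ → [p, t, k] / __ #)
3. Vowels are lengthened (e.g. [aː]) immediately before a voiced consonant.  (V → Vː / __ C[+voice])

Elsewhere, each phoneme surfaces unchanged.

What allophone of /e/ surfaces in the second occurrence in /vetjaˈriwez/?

[eː]

/e/ (between /w/ and /z/) occurs before a voiced consonant → [eː] by rule 3.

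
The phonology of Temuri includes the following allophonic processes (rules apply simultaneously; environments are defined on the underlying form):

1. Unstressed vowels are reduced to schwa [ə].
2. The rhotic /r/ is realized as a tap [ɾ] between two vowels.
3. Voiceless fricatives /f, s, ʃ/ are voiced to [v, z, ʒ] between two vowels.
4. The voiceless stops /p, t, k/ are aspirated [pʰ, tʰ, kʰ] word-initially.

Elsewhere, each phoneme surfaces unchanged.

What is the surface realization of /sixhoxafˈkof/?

[səxhəxəfˈkof]

/s/ (word-initial) fails the environment for rule 3, so it stays [s].
/i/ (between /s/ and /x/) occurs in an unstressed syllable → [ə] by rule 1.
/x/ (between /i/ and /h/) is unaffected → [x].
/h/ (between /x/ and /o/): no rule targets it → [h].
/o/ (between /h/ and /x/): in an unstressed syllable, so rule 1 applies → [ə].
/x/ (between /o/ and /a/) is unaffected → [x].
/a/ meets the environment for rule 1 (in an unstressed syllable) → [ə].
/f/ (between /a/ and /k/) fails the environment for rule 3, so it stays [f].
/k/ (between /f/ and /o/) fails the environment for rule 4, so it stays [k].
/o/ (between /k/ and /f/) fails the environment for rule 1, so it stays [o].
/f/ (word-final) fails the environment for rule 3, so it stays [f].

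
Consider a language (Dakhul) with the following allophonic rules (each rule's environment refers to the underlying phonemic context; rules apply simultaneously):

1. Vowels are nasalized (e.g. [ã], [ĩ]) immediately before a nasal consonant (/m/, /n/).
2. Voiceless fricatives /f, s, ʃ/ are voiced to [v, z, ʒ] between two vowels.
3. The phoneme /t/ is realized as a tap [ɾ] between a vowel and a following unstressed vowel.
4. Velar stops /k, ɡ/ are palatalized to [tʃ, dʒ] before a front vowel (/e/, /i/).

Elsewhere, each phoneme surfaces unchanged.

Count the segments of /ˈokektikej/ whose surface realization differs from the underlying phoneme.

Segments that undergo a rule: /k/ → [tʃ] (rule 4); /k/ → [tʃ] (rule 4).
All other segments surface unchanged.

2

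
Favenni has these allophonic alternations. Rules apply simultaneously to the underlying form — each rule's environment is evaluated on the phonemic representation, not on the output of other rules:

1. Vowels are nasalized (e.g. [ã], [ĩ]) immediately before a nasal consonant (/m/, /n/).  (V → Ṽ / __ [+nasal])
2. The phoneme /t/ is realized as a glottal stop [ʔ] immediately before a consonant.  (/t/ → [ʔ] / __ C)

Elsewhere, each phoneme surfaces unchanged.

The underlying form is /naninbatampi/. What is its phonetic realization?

[nãnĩnbatãmpi]

/n/ — not in any rule's target class → [n].
/a/ — between /n/ and /n/, before a nasal consonant — surfaces as [ã] (rule 1).
/n/ (between /a/ and /i/): no rule targets it → [n].
/i/ (between /n/ and /n/) occurs before a nasal consonant → [ĩ] by rule 1.
/n/ (between /i/ and /b/) is unaffected → [n].
/b/ — not in any rule's target class → [b].
/a/ — between /b/ and /t/; rule 1 does not apply here → [a].
/t/ — between /a/ and /a/; rule 2 does not apply here → [t].
Rule 1 applies to /a/ (between /t/ and /m/: before a nasal consonant) → [ã].
/m/ (between /a/ and /p/): no rule targets it → [m].
/p/ (between /m/ and /i/) is unaffected → [p].
/i/ — word-final; rule 1 does not apply here → [i].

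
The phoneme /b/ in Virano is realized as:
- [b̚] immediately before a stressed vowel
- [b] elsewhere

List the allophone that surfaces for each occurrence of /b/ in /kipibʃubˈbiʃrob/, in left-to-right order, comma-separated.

[b], [b], [b̚], [b]

Occurrence 1 (position 5): no conditioning environment matches → elsewhere allophone [b].
Occurrence 2 (position 8): no conditioning environment matches → elsewhere allophone [b].
Occurrence 3 (position 9): immediately before a stressed vowel → [b̚].
Occurrence 4 (position 14): no conditioning environment matches → elsewhere allophone [b].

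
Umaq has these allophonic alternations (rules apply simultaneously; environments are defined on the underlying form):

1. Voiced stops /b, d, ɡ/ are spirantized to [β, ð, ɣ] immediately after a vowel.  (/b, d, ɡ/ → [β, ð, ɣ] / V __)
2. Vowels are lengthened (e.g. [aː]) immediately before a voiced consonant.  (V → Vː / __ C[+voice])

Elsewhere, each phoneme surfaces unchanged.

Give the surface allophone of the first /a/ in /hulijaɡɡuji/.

/a/ meets the environment for rule 2 (before a voiced consonant) → [aː].

[aː]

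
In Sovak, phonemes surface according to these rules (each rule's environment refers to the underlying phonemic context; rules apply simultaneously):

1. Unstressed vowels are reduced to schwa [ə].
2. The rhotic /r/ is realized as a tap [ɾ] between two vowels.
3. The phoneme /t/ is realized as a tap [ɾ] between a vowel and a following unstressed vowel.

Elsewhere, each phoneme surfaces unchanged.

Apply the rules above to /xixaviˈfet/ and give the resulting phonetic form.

/x/ stays [x].
/i/ — between /x/ and /x/, in an unstressed syllable — surfaces as [ə] (rule 1).
/x/ (between /i/ and /a/) is unaffected → [x].
/a/ — between /x/ and /v/, in an unstressed syllable — surfaces as [ə] (rule 1).
/v/ (between /a/ and /i/) is unaffected → [v].
/i/ (between /v/ and /f/): in an unstressed syllable, so rule 1 applies → [ə].
/f/ (between /i/ and /e/) is unaffected → [f].
/e/ (between /f/ and /t/) is in the target of rule 1 but the environment (in an unstressed syllable) is not met → [e].
/t/ (word-final): rule 3 targets it, but not between a vowel and a following unstressed vowel → unchanged [t].

[xəxəvəˈfet]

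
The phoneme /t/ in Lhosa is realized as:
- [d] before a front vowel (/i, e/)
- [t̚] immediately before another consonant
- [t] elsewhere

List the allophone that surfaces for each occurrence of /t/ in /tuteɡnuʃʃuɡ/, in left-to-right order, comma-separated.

[t], [d]

Occurrence 1 (position 1): no conditioning environment matches → elsewhere allophone [t].
Occurrence 2 (position 3): before a front vowel (/i, e/) → [d].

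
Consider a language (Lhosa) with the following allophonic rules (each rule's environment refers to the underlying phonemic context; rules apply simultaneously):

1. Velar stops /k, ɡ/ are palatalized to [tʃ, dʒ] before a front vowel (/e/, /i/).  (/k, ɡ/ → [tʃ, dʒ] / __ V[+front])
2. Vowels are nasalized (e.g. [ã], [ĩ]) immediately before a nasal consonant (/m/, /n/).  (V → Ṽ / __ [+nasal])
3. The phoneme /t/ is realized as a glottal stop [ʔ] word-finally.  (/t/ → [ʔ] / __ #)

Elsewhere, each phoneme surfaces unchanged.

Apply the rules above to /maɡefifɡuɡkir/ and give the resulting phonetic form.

[madʒefifɡuɡtʃir]

/a/ (between /m/ and /ɡ/): rule 2 targets it, but not before a nasal consonant → unchanged [a].
/ɡ/ (between /a/ and /e/): before a front vowel, so rule 1 applies → [dʒ].
/e/ — between /ɡ/ and /f/; rule 2 does not apply here → [e].
/i/ (between /f/ and /f/) fails the environment for rule 2, so it stays [i].
/ɡ/ — between /f/ and /u/; rule 1 does not apply here → [ɡ].
/u/ (between /ɡ/ and /ɡ/): rule 2 targets it, but not before a nasal consonant → unchanged [u].
/ɡ/ (between /u/ and /k/): rule 1 targets it, but not before a front vowel → unchanged [ɡ].
/k/ meets the environment for rule 1 (before a front vowel) → [tʃ].
/i/ (between /k/ and /r/): rule 2 targets it, but not before a nasal consonant → unchanged [i].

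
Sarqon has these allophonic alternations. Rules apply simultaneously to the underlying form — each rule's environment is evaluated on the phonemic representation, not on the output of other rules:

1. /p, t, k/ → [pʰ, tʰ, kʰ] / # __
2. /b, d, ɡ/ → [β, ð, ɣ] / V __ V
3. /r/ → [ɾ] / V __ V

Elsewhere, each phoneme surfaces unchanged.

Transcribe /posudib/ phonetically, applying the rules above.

/p/ meets the environment for rule 1 (word-initially) → [pʰ].
/o/ — not in any rule's target class → [o].
/s/ — not in any rule's target class → [s].
/u/ (between /s/ and /d/): no rule targets it → [u].
Rule 2 applies to /d/ (between /u/ and /i/: between two vowels) → [ð].
/i/ — not in any rule's target class → [i].
/b/ (word-final) is in the target of rule 2 but the environment (between two vowels) is not met → [b].

[pʰosuðib]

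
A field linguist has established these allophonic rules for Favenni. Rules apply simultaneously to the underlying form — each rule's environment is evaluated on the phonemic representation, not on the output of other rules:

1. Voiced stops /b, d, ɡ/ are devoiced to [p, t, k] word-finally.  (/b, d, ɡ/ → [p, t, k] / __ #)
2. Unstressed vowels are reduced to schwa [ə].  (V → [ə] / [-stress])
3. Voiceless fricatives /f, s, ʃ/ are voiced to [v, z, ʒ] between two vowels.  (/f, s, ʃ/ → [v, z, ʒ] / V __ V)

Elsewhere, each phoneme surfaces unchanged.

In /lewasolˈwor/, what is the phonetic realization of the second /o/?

[o]

/o/ (between /w/ and /r/) fails the environment for rule 2, so it stays [o].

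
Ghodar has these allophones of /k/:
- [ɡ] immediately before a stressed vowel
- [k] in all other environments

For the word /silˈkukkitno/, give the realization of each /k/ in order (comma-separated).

Occurrence 1 (position 4): immediately before a stressed vowel → [ɡ].
Occurrence 2 (position 6): no conditioning environment matches → elsewhere allophone [k].
Occurrence 3 (position 7): no conditioning environment matches → elsewhere allophone [k].

[ɡ], [k], [k]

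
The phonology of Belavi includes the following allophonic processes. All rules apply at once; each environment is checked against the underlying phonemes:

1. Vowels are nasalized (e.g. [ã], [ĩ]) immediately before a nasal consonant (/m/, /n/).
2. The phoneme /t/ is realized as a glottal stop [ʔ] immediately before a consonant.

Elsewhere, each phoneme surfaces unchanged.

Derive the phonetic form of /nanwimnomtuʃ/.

[nãnwĩmnõmtuʃ]

/n/ (word-initial): no rule targets it → [n].
/a/ — between /n/ and /n/, before a nasal consonant — surfaces as [ã] (rule 1).
/n/ stays [n].
/w/ — not in any rule's target class → [w].
Rule 1 applies to /i/ (between /w/ and /m/: before a nasal consonant) → [ĩ].
/m/ stays [m].
/n/ (between /m/ and /o/): no rule targets it → [n].
Rule 1 applies to /o/ (between /n/ and /m/: before a nasal consonant) → [õ].
/m/ (between /o/ and /t/) is unaffected → [m].
/t/ (between /m/ and /u/) is in the target of rule 2 but the environment (immediately before a consonant) is not met → [t].
/u/ (between /t/ and /ʃ/) is in the target of rule 1 but the environment (before a nasal consonant) is not met → [u].
/ʃ/ (word-final): no rule targets it → [ʃ].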